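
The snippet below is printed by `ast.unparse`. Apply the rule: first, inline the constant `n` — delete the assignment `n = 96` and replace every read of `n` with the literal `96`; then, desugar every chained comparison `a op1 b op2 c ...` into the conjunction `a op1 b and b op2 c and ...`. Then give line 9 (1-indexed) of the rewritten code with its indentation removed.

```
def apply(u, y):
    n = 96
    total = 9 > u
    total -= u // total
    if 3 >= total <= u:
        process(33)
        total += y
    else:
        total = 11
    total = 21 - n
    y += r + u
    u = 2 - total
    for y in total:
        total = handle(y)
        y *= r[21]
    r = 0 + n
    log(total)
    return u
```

total = 21 - 96

Transformed code:
def apply(u, y):
    total = 9 > u
    total -= u // total
    if 3 >= total and total <= u:
        process(33)
        total += y
    else:
        total = 11
    total = 21 - 96
    y += r + u
    u = 2 - total
    for y in total:
        total = handle(y)
        y *= r[21]
    r = 0 + 96
    log(total)
    return u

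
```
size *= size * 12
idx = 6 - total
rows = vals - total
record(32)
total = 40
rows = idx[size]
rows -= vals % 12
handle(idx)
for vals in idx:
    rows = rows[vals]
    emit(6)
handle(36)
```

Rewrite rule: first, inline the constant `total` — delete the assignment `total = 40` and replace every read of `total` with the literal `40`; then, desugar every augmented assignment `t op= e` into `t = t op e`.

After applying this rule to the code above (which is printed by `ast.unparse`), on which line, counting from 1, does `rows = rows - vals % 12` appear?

6

Transformed code:
size = size * (size * 12)
idx = 6 - 40
rows = vals - 40
record(32)
rows = idx[size]
rows = rows - vals % 12
handle(idx)
for vals in idx:
    rows = rows[vals]
    emit(6)
handle(36)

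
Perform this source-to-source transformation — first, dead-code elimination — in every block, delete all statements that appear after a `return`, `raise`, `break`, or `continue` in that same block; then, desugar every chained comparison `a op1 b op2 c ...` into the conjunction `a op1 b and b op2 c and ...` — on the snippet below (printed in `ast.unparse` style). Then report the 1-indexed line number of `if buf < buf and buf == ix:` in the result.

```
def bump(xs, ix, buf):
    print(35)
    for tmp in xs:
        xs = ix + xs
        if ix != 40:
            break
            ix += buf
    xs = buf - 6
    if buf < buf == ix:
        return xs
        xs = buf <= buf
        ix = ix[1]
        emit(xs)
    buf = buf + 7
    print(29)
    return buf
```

8

Transformed code:
def bump(xs, ix, buf):
    print(35)
    for tmp in xs:
        xs = ix + xs
        if ix != 40:
            break
    xs = buf - 6
    if buf < buf and buf == ix:
        return xs
    buf = buf + 7
    print(29)
    return buf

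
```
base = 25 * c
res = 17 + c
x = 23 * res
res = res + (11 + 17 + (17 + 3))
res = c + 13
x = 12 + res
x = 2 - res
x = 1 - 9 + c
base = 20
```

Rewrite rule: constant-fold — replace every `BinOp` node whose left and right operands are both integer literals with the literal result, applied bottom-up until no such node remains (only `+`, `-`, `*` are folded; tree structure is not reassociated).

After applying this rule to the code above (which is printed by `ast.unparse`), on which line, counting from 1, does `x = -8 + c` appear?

8

Transformed code:
base = 25 * c
res = 17 + c
x = 23 * res
res = res + 48
res = c + 13
x = 12 + res
x = 2 - res
x = -8 + c
base = 20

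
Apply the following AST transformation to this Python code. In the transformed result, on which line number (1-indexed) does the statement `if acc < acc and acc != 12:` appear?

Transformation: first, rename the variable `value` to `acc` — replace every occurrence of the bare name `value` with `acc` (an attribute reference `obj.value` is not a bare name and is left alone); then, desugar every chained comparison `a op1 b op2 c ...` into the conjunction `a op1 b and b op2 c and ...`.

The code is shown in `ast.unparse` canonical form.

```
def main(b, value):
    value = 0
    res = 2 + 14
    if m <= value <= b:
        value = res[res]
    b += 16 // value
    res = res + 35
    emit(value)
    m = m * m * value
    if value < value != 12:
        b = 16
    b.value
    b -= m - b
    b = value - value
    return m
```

Transformed code:
def main(b, acc):
    acc = 0
    res = 2 + 14
    if m <= acc and acc <= b:
        acc = res[res]
    b += 16 // acc
    res = res + 35
    emit(acc)
    m = m * m * acc
    if acc < acc and acc != 12:
        b = 16
    b.value
    b -= m - b
    b = acc - acc
    return m

10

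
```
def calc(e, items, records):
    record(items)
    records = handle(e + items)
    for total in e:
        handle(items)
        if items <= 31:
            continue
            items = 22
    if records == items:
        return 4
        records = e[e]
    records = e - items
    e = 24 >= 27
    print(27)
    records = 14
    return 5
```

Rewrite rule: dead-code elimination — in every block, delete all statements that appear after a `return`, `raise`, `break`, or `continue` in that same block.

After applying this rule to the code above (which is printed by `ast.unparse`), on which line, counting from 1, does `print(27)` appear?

12

Transformed code:
def calc(e, items, records):
    record(items)
    records = handle(e + items)
    for total in e:
        handle(items)
        if items <= 31:
            continue
    if records == items:
        return 4
    records = e - items
    e = 24 >= 27
    print(27)
    records = 14
    return 5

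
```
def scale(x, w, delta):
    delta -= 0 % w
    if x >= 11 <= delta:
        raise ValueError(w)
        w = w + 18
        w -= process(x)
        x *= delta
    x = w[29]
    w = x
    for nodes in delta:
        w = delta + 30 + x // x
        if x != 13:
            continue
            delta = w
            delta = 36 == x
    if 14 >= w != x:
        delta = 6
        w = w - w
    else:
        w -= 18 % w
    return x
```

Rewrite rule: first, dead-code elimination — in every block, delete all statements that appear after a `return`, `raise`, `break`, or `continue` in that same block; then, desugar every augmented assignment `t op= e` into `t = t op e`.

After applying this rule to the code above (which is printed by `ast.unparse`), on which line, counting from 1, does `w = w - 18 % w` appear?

Transformed code:
def scale(x, w, delta):
    delta = delta - 0 % w
    if x >= 11 <= delta:
        raise ValueError(w)
    x = w[29]
    w = x
    for nodes in delta:
        w = delta + 30 + x // x
        if x != 13:
            continue
    if 14 >= w != x:
        delta = 6
        w = w - w
    else:
        w = w - 18 % w
    return x

15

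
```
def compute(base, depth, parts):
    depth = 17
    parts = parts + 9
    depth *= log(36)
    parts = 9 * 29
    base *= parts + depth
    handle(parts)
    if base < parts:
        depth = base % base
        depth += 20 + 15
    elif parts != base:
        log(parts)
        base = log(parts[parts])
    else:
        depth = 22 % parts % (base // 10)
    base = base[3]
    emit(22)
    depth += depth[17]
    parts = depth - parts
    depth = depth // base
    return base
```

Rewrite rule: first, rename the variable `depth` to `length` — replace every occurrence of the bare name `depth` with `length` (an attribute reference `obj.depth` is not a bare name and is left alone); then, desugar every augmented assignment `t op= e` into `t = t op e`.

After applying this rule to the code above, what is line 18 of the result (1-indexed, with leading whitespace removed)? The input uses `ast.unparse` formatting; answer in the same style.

Transformed code:
def compute(base, length, parts):
    length = 17
    parts = parts + 9
    length = length * log(36)
    parts = 9 * 29
    base = base * (parts + length)
    handle(parts)
    if base < parts:
        length = base % base
        length = length + (20 + 15)
    elif parts != base:
        log(parts)
        base = log(parts[parts])
    else:
        length = 22 % parts % (base // 10)
    base = base[3]
    emit(22)
    length = length + length[17]
    parts = length - parts
    length = length // base
    return base

length = length + length[17]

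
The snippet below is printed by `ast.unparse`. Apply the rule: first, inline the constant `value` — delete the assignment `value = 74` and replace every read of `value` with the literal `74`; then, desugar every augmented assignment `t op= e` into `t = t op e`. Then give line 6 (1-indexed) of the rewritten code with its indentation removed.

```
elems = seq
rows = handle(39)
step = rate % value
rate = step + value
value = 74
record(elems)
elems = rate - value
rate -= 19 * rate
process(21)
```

Transformed code:
elems = seq
rows = handle(39)
step = rate % 74
rate = step + 74
record(elems)
elems = rate - 74
rate = rate - 19 * rate
process(21)

elems = rate - 74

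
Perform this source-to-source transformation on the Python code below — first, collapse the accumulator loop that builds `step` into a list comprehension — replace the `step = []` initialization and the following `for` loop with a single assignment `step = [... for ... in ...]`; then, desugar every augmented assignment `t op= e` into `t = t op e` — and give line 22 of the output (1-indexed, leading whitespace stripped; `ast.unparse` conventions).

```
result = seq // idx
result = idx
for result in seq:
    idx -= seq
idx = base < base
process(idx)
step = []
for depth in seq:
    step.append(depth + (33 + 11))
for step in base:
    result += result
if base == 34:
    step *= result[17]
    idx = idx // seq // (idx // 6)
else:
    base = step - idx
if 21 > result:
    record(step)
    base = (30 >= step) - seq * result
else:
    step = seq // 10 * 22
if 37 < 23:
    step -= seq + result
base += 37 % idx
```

Transformed code:
result = seq // idx
result = idx
for result in seq:
    idx = idx - seq
idx = base < base
process(idx)
step = [depth + (33 + 11) for depth in seq]
for step in base:
    result = result + result
if base == 34:
    step = step * result[17]
    idx = idx // seq // (idx // 6)
else:
    base = step - idx
if 21 > result:
    record(step)
    base = (30 >= step) - seq * result
else:
    step = seq // 10 * 22
if 37 < 23:
    step = step - (seq + result)
base = base + 37 % idx

base = base + 37 % idx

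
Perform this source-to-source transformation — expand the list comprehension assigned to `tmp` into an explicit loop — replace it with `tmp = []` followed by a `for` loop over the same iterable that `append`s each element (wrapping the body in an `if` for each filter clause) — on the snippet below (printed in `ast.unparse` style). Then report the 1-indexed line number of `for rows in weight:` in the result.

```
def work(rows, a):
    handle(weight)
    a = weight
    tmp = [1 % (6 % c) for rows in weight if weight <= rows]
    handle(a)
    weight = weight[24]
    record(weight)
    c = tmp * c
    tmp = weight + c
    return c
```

Transformed code:
def work(rows, a):
    handle(weight)
    a = weight
    tmp = []
    for rows in weight:
        if weight <= rows:
            tmp.append(1 % (6 % c))
    handle(a)
    weight = weight[24]
    record(weight)
    c = tmp * c
    tmp = weight + c
    return c

5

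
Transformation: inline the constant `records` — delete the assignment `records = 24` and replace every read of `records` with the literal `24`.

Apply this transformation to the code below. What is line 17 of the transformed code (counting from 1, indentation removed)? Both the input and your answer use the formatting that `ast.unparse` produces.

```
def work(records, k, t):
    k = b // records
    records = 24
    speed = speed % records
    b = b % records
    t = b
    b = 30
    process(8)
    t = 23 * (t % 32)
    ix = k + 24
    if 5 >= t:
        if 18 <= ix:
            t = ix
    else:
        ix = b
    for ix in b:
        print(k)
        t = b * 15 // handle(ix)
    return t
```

Transformed code:
def work(records, k, t):
    k = b // 24
    speed = speed % 24
    b = b % 24
    t = b
    b = 30
    process(8)
    t = 23 * (t % 32)
    ix = k + 24
    if 5 >= t:
        if 18 <= ix:
            t = ix
    else:
        ix = b
    for ix in b:
        print(k)
        t = b * 15 // handle(ix)
    return t

t = b * 15 // handle(ix)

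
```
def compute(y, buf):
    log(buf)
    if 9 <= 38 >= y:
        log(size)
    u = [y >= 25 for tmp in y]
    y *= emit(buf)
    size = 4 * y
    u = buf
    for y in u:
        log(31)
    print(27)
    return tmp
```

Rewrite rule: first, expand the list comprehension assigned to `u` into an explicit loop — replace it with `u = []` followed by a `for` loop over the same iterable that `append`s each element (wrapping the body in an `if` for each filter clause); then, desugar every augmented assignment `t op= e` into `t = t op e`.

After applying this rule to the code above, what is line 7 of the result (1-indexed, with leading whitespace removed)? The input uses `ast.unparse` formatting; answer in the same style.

u.append(y >= 25)

Transformed code:
def compute(y, buf):
    log(buf)
    if 9 <= 38 >= y:
        log(size)
    u = []
    for tmp in y:
        u.append(y >= 25)
    y = y * emit(buf)
    size = 4 * y
    u = buf
    for y in u:
        log(31)
    print(27)
    return tmp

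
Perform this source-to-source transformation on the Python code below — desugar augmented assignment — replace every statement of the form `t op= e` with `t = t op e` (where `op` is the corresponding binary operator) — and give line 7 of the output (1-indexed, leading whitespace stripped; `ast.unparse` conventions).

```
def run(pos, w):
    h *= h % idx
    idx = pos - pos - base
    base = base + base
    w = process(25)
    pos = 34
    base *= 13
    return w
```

Transformed code:
def run(pos, w):
    h = h * (h % idx)
    idx = pos - pos - base
    base = base + base
    w = process(25)
    pos = 34
    base = base * 13
    return w

base = base * 13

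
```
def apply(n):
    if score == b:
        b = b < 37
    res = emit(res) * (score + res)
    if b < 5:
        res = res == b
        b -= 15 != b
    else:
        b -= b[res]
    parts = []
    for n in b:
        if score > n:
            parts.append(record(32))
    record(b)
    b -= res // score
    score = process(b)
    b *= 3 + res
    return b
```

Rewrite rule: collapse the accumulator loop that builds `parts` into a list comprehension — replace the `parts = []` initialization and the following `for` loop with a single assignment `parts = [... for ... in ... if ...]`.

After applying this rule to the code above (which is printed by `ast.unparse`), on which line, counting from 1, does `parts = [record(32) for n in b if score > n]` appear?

10

Transformed code:
def apply(n):
    if score == b:
        b = b < 37
    res = emit(res) * (score + res)
    if b < 5:
        res = res == b
        b -= 15 != b
    else:
        b -= b[res]
    parts = [record(32) for n in b if score > n]
    record(b)
    b -= res // score
    score = process(b)
    b *= 3 + res
    return b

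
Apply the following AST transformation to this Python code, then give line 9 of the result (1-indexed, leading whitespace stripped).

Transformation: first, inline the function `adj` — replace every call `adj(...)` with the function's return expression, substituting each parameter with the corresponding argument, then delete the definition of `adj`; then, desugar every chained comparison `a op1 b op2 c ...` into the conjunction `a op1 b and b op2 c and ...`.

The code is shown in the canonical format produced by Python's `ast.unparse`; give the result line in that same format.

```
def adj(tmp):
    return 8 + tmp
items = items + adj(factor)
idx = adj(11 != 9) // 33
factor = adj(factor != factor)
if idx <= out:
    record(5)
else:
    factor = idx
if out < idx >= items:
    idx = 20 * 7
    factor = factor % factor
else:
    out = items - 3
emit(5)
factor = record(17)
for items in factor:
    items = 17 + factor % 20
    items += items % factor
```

idx = 20 * 7

Transformed code:
items = items + (8 + factor)
idx = (8 + (11 != 9)) // 33
factor = 8 + (factor != factor)
if idx <= out:
    record(5)
else:
    factor = idx
if out < idx and idx >= items:
    idx = 20 * 7
    factor = factor % factor
else:
    out = items - 3
emit(5)
factor = record(17)
for items in factor:
    items = 17 + factor % 20
    items += items % factor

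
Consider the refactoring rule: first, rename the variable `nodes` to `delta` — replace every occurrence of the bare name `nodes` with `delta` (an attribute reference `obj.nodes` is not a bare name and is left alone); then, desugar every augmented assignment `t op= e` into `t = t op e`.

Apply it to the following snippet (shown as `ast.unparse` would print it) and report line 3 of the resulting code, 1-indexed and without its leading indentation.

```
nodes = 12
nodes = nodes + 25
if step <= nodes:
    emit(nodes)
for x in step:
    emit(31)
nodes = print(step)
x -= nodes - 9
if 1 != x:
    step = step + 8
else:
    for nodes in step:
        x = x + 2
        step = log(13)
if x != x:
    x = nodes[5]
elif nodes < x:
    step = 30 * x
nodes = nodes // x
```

Transformed code:
delta = 12
delta = delta + 25
if step <= delta:
    emit(delta)
for x in step:
    emit(31)
delta = print(step)
x = x - (delta - 9)
if 1 != x:
    step = step + 8
else:
    for delta in step:
        x = x + 2
        step = log(13)
if x != x:
    x = delta[5]
elif delta < x:
    step = 30 * x
delta = delta // x

if step <= delta:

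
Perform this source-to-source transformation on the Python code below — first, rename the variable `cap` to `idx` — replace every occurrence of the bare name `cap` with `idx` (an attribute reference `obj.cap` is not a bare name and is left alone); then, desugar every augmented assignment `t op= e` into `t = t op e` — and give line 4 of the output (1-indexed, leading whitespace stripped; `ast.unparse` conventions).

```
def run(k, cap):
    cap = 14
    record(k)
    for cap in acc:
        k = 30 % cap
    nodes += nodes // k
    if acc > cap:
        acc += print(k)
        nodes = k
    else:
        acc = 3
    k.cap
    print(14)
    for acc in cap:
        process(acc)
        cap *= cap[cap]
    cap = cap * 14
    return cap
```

for idx in acc:

Transformed code:
def run(k, idx):
    idx = 14
    record(k)
    for idx in acc:
        k = 30 % idx
    nodes = nodes + nodes // k
    if acc > idx:
        acc = acc + print(k)
        nodes = k
    else:
        acc = 3
    k.cap
    print(14)
    for acc in idx:
        process(acc)
        idx = idx * idx[idx]
    idx = idx * 14
    return idx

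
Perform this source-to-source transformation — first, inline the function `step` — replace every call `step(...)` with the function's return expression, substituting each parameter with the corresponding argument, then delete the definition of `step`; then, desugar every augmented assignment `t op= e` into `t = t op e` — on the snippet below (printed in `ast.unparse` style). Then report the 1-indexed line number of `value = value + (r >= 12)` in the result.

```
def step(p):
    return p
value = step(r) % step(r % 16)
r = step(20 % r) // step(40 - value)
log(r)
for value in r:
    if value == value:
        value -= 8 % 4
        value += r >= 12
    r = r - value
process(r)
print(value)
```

Transformed code:
value = r % (r % 16)
r = 20 % r // (40 - value)
log(r)
for value in r:
    if value == value:
        value = value - 8 % 4
        value = value + (r >= 12)
    r = r - value
process(r)
print(value)

7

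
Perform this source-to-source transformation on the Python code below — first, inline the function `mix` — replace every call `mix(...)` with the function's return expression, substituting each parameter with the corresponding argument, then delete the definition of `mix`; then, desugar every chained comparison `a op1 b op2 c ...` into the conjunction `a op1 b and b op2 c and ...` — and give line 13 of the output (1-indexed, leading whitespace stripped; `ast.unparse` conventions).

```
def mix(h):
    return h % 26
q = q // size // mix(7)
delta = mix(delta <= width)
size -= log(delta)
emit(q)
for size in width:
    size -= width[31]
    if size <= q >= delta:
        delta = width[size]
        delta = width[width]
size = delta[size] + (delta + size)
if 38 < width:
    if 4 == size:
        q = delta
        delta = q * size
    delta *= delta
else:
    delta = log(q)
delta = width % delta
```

q = delta

Transformed code:
q = q // size // (7 % 26)
delta = (delta <= width) % 26
size -= log(delta)
emit(q)
for size in width:
    size -= width[31]
    if size <= q and q >= delta:
        delta = width[size]
        delta = width[width]
size = delta[size] + (delta + size)
if 38 < width:
    if 4 == size:
        q = delta
        delta = q * size
    delta *= delta
else:
    delta = log(q)
delta = width % delta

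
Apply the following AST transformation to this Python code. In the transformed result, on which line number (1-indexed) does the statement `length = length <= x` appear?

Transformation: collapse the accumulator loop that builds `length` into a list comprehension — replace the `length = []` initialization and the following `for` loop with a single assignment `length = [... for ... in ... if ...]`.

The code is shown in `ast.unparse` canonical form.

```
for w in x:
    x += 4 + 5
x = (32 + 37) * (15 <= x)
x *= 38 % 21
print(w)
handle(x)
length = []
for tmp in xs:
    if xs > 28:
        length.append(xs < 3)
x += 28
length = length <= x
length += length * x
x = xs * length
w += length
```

Transformed code:
for w in x:
    x += 4 + 5
x = (32 + 37) * (15 <= x)
x *= 38 % 21
print(w)
handle(x)
length = [xs < 3 for tmp in xs if xs > 28]
x += 28
length = length <= x
length += length * x
x = xs * length
w += length

9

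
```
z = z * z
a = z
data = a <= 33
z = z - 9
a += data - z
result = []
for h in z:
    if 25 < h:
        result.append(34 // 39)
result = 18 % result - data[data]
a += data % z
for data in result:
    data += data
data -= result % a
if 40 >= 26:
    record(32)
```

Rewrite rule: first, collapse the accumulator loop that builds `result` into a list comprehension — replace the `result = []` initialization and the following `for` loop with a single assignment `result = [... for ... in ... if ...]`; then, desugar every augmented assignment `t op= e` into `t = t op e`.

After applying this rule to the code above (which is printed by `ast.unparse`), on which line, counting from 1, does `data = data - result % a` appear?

Transformed code:
z = z * z
a = z
data = a <= 33
z = z - 9
a = a + (data - z)
result = [34 // 39 for h in z if 25 < h]
result = 18 % result - data[data]
a = a + data % z
for data in result:
    data = data + data
data = data - result % a
if 40 >= 26:
    record(32)

11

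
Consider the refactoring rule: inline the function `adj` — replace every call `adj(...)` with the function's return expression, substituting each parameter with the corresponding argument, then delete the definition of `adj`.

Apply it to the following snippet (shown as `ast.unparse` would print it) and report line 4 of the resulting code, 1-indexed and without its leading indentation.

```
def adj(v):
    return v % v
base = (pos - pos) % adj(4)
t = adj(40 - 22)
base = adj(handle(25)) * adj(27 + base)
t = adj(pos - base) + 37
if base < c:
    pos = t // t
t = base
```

Transformed code:
base = (pos - pos) % (4 % 4)
t = (40 - 22) % (40 - 22)
base = handle(25) % handle(25) * ((27 + base) % (27 + base))
t = (pos - base) % (pos - base) + 37
if base < c:
    pos = t // t
t = base

t = (pos - base) % (pos - base) + 37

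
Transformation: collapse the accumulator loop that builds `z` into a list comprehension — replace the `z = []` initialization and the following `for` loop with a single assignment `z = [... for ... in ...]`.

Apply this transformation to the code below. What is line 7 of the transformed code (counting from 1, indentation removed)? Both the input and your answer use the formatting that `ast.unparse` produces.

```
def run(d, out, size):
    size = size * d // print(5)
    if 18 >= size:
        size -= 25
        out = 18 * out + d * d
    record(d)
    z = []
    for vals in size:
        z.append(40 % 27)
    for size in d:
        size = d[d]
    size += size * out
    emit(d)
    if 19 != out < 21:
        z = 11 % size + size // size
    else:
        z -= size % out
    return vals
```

Transformed code:
def run(d, out, size):
    size = size * d // print(5)
    if 18 >= size:
        size -= 25
        out = 18 * out + d * d
    record(d)
    z = [40 % 27 for vals in size]
    for size in d:
        size = d[d]
    size += size * out
    emit(d)
    if 19 != out < 21:
        z = 11 % size + size // size
    else:
        z -= size % out
    return vals

z = [40 % 27 for vals in size]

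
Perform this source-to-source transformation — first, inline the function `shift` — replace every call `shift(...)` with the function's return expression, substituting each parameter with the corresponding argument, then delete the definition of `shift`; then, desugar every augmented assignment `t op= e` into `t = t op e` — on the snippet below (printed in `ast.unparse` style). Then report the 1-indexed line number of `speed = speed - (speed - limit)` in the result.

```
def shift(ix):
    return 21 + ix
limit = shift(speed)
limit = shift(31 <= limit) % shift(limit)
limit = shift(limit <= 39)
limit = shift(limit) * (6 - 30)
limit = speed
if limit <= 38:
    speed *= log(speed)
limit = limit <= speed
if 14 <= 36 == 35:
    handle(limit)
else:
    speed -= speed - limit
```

12

Transformed code:
limit = 21 + speed
limit = (21 + (31 <= limit)) % (21 + limit)
limit = 21 + (limit <= 39)
limit = (21 + limit) * (6 - 30)
limit = speed
if limit <= 38:
    speed = speed * log(speed)
limit = limit <= speed
if 14 <= 36 == 35:
    handle(limit)
else:
    speed = speed - (speed - limit)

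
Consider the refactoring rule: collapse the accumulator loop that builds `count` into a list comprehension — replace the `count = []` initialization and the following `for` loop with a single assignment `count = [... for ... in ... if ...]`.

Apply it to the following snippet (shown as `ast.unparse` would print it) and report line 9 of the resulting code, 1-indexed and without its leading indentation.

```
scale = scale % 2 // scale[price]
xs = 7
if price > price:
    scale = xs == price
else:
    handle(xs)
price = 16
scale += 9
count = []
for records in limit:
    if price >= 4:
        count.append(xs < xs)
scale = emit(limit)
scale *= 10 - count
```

Transformed code:
scale = scale % 2 // scale[price]
xs = 7
if price > price:
    scale = xs == price
else:
    handle(xs)
price = 16
scale += 9
count = [xs < xs for records in limit if price >= 4]
scale = emit(limit)
scale *= 10 - count

count = [xs < xs for records in limit if price >= 4]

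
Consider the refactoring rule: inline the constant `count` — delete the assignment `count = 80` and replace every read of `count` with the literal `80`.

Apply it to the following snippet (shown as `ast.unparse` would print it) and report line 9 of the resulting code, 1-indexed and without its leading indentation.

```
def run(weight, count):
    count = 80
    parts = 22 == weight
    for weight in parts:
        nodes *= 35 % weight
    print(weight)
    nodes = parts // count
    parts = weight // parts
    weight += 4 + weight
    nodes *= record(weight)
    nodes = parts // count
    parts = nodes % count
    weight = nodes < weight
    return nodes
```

Transformed code:
def run(weight, count):
    parts = 22 == weight
    for weight in parts:
        nodes *= 35 % weight
    print(weight)
    nodes = parts // 80
    parts = weight // parts
    weight += 4 + weight
    nodes *= record(weight)
    nodes = parts // 80
    parts = nodes % 80
    weight = nodes < weight
    return nodes

nodes *= record(weight)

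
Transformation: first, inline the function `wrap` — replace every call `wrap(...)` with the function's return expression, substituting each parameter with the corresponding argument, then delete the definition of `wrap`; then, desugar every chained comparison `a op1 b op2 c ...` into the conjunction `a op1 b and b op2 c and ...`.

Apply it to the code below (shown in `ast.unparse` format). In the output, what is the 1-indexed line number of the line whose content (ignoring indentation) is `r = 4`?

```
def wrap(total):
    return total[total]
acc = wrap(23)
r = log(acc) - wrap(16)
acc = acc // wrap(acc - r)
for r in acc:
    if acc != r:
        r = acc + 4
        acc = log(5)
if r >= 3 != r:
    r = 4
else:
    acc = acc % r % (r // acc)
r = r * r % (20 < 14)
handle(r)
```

9

Transformed code:
acc = 23[23]
r = log(acc) - 16[16]
acc = acc // (acc - r)[acc - r]
for r in acc:
    if acc != r:
        r = acc + 4
        acc = log(5)
if r >= 3 and 3 != r:
    r = 4
else:
    acc = acc % r % (r // acc)
r = r * r % (20 < 14)
handle(r)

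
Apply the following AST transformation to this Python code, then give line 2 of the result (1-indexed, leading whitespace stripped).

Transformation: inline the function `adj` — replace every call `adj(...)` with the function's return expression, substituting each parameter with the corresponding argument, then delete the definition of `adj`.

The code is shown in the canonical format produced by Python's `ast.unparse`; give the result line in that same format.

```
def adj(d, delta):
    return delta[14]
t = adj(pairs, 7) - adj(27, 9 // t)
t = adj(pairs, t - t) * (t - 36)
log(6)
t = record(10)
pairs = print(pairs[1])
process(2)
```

t = (t - t)[14] * (t - 36)

Transformed code:
t = 7[14] - (9 // t)[14]
t = (t - t)[14] * (t - 36)
log(6)
t = record(10)
pairs = print(pairs[1])
process(2)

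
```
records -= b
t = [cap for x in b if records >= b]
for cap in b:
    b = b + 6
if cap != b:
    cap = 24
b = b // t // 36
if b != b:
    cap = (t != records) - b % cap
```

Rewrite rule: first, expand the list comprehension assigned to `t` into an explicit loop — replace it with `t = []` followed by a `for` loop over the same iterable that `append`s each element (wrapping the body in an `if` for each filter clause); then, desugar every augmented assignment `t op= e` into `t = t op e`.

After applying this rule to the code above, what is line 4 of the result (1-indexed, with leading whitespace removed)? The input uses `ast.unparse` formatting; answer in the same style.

Transformed code:
records = records - b
t = []
for x in b:
    if records >= b:
        t.append(cap)
for cap in b:
    b = b + 6
if cap != b:
    cap = 24
b = b // t // 36
if b != b:
    cap = (t != records) - b % cap

if records >= b:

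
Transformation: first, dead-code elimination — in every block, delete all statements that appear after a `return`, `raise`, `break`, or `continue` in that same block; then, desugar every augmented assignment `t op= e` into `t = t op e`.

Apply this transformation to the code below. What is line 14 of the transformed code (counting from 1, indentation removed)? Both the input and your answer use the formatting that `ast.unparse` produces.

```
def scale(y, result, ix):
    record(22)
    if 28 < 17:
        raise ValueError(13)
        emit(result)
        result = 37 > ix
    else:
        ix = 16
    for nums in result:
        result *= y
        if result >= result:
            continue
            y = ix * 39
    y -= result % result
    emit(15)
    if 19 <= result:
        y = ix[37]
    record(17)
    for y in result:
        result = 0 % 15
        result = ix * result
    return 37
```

y = ix[37]

Transformed code:
def scale(y, result, ix):
    record(22)
    if 28 < 17:
        raise ValueError(13)
    else:
        ix = 16
    for nums in result:
        result = result * y
        if result >= result:
            continue
    y = y - result % result
    emit(15)
    if 19 <= result:
        y = ix[37]
    record(17)
    for y in result:
        result = 0 % 15
        result = ix * result
    return 37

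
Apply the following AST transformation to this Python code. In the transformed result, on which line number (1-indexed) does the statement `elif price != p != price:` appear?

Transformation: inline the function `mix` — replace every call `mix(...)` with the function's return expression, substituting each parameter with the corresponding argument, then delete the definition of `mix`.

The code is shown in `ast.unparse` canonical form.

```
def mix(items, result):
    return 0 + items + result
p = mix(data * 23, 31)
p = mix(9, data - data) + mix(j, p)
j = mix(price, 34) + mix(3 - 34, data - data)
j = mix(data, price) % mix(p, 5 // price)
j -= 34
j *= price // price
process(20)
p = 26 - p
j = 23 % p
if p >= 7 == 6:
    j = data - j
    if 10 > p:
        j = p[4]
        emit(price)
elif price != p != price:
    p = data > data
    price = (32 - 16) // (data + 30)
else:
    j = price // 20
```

Transformed code:
p = 0 + data * 23 + 31
p = 0 + 9 + (data - data) + (0 + j + p)
j = 0 + price + 34 + (0 + (3 - 34) + (data - data))
j = (0 + data + price) % (0 + p + 5 // price)
j -= 34
j *= price // price
process(20)
p = 26 - p
j = 23 % p
if p >= 7 == 6:
    j = data - j
    if 10 > p:
        j = p[4]
        emit(price)
elif price != p != price:
    p = data > data
    price = (32 - 16) // (data + 30)
else:
    j = price // 20

15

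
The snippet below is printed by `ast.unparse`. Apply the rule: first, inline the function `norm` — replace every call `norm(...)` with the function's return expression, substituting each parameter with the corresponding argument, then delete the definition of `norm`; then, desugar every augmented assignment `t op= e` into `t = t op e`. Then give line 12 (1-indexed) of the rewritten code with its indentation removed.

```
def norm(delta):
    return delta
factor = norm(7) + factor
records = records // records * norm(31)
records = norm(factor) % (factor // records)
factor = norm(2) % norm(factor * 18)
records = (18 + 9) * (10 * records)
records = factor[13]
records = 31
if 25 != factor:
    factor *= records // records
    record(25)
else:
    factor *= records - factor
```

factor = factor * (records - factor)

Transformed code:
factor = 7 + factor
records = records // records * 31
records = factor % (factor // records)
factor = 2 % (factor * 18)
records = (18 + 9) * (10 * records)
records = factor[13]
records = 31
if 25 != factor:
    factor = factor * (records // records)
    record(25)
else:
    factor = factor * (records - factor)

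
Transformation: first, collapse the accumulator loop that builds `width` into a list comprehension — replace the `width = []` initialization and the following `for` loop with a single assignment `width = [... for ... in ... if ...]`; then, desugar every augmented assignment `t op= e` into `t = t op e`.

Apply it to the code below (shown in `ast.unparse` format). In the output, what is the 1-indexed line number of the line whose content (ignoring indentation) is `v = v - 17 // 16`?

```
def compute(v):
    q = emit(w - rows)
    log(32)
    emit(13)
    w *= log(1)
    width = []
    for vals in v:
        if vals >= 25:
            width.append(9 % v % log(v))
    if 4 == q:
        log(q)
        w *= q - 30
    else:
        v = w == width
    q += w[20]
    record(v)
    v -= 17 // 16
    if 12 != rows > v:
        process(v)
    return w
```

Transformed code:
def compute(v):
    q = emit(w - rows)
    log(32)
    emit(13)
    w = w * log(1)
    width = [9 % v % log(v) for vals in v if vals >= 25]
    if 4 == q:
        log(q)
        w = w * (q - 30)
    else:
        v = w == width
    q = q + w[20]
    record(v)
    v = v - 17 // 16
    if 12 != rows > v:
        process(v)
    return w

14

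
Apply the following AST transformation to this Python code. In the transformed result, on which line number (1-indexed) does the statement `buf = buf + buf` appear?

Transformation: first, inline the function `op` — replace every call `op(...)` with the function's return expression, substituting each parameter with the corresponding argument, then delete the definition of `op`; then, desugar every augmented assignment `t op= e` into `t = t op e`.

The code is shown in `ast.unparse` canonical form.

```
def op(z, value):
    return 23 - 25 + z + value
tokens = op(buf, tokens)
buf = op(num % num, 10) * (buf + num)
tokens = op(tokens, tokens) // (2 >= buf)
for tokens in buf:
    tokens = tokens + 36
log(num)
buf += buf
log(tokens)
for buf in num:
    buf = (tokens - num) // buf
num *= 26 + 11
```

7

Transformed code:
tokens = 23 - 25 + buf + tokens
buf = (23 - 25 + num % num + 10) * (buf + num)
tokens = (23 - 25 + tokens + tokens) // (2 >= buf)
for tokens in buf:
    tokens = tokens + 36
log(num)
buf = buf + buf
log(tokens)
for buf in num:
    buf = (tokens - num) // buf
num = num * (26 + 11)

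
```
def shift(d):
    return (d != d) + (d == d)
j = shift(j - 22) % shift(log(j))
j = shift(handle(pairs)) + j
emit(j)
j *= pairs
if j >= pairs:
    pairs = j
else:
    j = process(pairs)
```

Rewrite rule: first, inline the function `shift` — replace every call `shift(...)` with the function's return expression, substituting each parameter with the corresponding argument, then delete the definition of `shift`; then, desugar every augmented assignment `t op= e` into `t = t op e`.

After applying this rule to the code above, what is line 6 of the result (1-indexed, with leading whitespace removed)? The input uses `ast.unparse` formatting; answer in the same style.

Transformed code:
j = ((j - 22 != j - 22) + (j - 22 == j - 22)) % ((log(j) != log(j)) + (log(j) == log(j)))
j = (handle(pairs) != handle(pairs)) + (handle(pairs) == handle(pairs)) + j
emit(j)
j = j * pairs
if j >= pairs:
    pairs = j
else:
    j = process(pairs)

pairs = j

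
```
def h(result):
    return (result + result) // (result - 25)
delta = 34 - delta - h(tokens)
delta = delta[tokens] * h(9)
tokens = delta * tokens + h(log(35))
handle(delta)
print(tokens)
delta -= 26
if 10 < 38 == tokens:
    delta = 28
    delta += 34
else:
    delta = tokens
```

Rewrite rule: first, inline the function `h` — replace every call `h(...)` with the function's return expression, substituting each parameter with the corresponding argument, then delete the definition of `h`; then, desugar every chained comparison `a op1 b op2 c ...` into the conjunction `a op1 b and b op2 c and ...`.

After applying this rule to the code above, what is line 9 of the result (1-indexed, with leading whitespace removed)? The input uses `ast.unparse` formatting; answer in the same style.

Transformed code:
delta = 34 - delta - (tokens + tokens) // (tokens - 25)
delta = delta[tokens] * ((9 + 9) // (9 - 25))
tokens = delta * tokens + (log(35) + log(35)) // (log(35) - 25)
handle(delta)
print(tokens)
delta -= 26
if 10 < 38 and 38 == tokens:
    delta = 28
    delta += 34
else:
    delta = tokens

delta += 34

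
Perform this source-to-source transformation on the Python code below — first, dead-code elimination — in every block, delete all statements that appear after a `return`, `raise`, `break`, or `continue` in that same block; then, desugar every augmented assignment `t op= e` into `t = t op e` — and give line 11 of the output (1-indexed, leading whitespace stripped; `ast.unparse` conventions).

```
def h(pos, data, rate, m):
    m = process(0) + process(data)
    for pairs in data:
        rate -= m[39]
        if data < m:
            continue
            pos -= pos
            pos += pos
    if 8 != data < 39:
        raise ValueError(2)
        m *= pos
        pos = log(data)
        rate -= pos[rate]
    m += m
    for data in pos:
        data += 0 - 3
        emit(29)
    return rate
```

data = data + (0 - 3)

Transformed code:
def h(pos, data, rate, m):
    m = process(0) + process(data)
    for pairs in data:
        rate = rate - m[39]
        if data < m:
            continue
    if 8 != data < 39:
        raise ValueError(2)
    m = m + m
    for data in pos:
        data = data + (0 - 3)
        emit(29)
    return rate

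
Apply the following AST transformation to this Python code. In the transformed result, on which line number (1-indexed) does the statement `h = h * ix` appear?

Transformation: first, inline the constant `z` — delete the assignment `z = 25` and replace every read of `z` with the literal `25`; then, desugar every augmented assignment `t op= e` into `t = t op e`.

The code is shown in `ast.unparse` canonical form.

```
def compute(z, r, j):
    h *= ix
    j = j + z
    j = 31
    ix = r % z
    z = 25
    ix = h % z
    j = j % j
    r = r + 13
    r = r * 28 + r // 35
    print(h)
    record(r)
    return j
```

2

Transformed code:
def compute(z, r, j):
    h = h * ix
    j = j + 25
    j = 31
    ix = r % 25
    ix = h % 25
    j = j % j
    r = r + 13
    r = r * 28 + r // 35
    print(h)
    record(r)
    return j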